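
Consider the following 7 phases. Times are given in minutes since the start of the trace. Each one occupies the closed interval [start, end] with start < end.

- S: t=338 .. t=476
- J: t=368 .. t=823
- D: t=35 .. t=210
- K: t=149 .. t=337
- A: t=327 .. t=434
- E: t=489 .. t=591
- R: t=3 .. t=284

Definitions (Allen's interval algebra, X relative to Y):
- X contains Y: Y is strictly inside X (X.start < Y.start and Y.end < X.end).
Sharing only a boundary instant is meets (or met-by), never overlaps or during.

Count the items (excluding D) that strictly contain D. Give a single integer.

Target D = [t=35, t=210].
A [t=327, t=434] → after → no.
E [t=489, t=591] → after → no.
J [t=368, t=823] → after → no.
K [t=149, t=337] → overlapped-by → no.
R [t=3, t=284] → contains → counts.
S [t=338, t=476] → after → no.
Total: 1.

1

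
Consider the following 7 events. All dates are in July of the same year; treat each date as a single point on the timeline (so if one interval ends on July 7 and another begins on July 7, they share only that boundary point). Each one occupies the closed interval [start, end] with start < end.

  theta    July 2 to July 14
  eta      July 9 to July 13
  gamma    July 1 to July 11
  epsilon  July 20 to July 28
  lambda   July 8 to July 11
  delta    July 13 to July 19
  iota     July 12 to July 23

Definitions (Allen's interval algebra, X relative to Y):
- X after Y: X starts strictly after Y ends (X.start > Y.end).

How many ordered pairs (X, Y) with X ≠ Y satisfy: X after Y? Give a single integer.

9

Checking all 42 ordered pairs for relation 'after'; matching pairs in alphabetical order:
(delta, gamma): delta after gamma ✓
(delta, lambda): delta after lambda ✓
(epsilon, delta): epsilon after delta ✓
(epsilon, eta): epsilon after eta ✓
(epsilon, gamma): epsilon after gamma ✓
(epsilon, lambda): epsilon after lambda ✓
(epsilon, theta): epsilon after theta ✓
(iota, gamma): iota after gamma ✓
(iota, lambda): iota after lambda ✓
Count: 9.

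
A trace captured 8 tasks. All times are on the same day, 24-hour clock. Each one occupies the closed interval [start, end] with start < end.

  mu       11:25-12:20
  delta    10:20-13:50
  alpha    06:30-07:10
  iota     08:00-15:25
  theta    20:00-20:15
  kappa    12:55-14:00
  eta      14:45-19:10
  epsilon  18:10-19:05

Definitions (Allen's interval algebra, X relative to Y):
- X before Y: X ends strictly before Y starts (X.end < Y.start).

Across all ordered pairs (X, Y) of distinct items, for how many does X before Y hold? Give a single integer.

21

Checking all 56 ordered pairs for relation 'before'; matching pairs in alphabetical order:
(alpha, delta): alpha before delta ✓
(alpha, epsilon): alpha before epsilon ✓
(alpha, eta): alpha before eta ✓
(alpha, iota): alpha before iota ✓
(alpha, kappa): alpha before kappa ✓
(alpha, mu): alpha before mu ✓
(alpha, theta): alpha before theta ✓
(delta, epsilon): delta before epsilon ✓
(delta, eta): delta before eta ✓
(delta, theta): delta before theta ✓
(epsilon, theta): epsilon before theta ✓
(eta, theta): eta before theta ✓
(iota, epsilon): iota before epsilon ✓
(iota, theta): iota before theta ✓
(kappa, epsilon): kappa before epsilon ✓
(kappa, eta): kappa before eta ✓
(kappa, theta): kappa before theta ✓
(mu, epsilon): mu before epsilon ✓
(mu, eta): mu before eta ✓
(mu, kappa): mu before kappa ✓
(mu, theta): mu before theta ✓
Count: 21.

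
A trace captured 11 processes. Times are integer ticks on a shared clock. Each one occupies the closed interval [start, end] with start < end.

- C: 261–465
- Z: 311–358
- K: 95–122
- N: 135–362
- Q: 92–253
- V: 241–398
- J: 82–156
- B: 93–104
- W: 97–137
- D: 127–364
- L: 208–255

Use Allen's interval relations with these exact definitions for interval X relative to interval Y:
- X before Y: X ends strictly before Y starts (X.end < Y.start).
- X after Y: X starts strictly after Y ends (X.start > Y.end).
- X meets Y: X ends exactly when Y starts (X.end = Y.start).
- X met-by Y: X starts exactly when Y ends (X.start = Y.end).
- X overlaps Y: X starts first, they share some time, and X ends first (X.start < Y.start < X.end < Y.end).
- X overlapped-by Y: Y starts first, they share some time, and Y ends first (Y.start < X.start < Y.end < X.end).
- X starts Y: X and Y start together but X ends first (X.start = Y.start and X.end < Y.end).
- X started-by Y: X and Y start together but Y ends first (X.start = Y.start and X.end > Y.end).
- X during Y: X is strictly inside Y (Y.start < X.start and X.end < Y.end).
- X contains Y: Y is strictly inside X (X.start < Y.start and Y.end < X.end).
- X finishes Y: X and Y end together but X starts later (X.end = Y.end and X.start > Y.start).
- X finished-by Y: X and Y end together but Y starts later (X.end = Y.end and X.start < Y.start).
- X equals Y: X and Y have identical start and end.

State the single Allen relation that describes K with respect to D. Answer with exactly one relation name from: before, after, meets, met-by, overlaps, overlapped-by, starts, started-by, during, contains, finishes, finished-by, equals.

before

K = [95, 122]; D = [127, 364].
Compare endpoints: K.start < D.start, K.start < D.end, K.end < D.start, K.end < D.end.
That pattern is 'before'.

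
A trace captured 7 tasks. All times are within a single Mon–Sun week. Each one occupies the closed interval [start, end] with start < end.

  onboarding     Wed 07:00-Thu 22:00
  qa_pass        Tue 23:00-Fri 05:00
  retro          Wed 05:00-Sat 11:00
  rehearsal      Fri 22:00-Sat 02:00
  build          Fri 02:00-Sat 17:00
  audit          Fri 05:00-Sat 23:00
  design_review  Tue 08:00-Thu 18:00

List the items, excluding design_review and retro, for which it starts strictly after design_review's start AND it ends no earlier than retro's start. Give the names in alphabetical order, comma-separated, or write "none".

audit, build, onboarding, qa_pass, rehearsal

Conditions: its start is strictly after design_review's start (X.start > Tue 08:00) AND its end is no earlier than retro's start (X.end >= Wed 05:00).
audit: start Fri 05:00 > Tue 08:00? ✓; end Sat 23:00 >= Wed 05:00? ✓ → yes.
build: start Fri 02:00 > Tue 08:00? ✓; end Sat 17:00 >= Wed 05:00? ✓ → yes.
onboarding: start Wed 07:00 > Tue 08:00? ✓; end Thu 22:00 >= Wed 05:00? ✓ → yes.
qa_pass: start Tue 23:00 > Tue 08:00? ✓; end Fri 05:00 >= Wed 05:00? ✓ → yes.
rehearsal: start Fri 22:00 > Tue 08:00? ✓; end Sat 02:00 >= Wed 05:00? ✓ → yes.
Result: audit, build, onboarding, qa_pass, rehearsal.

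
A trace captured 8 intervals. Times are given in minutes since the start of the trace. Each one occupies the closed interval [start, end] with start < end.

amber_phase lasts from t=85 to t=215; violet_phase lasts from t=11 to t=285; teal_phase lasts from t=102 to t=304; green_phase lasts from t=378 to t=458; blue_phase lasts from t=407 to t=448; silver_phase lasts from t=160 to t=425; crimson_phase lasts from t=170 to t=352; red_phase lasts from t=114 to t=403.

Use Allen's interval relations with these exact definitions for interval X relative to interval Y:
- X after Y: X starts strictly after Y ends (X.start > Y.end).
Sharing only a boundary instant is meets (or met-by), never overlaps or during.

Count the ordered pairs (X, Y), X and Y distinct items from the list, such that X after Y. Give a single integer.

9

Checking all 56 ordered pairs for relation 'after'; matching pairs in alphabetical order:
(blue_phase, amber_phase): blue_phase after amber_phase ✓
(blue_phase, crimson_phase): blue_phase after crimson_phase ✓
(blue_phase, red_phase): blue_phase after red_phase ✓
(blue_phase, teal_phase): blue_phase after teal_phase ✓
(blue_phase, violet_phase): blue_phase after violet_phase ✓
(green_phase, amber_phase): green_phase after amber_phase ✓
(green_phase, crimson_phase): green_phase after crimson_phase ✓
(green_phase, teal_phase): green_phase after teal_phase ✓
(green_phase, violet_phase): green_phase after violet_phase ✓
Count: 9.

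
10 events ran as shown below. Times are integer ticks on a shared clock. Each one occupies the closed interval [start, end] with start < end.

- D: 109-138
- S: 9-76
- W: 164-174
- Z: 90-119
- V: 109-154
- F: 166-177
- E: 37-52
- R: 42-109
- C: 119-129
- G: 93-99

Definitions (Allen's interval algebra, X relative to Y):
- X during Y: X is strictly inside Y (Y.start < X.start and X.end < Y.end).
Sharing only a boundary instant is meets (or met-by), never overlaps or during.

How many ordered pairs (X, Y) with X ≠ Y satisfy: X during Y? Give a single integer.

5

Checking all 90 ordered pairs for relation 'during'; matching pairs in alphabetical order:
(C, D): C during D ✓
(C, V): C during V ✓
(E, S): E during S ✓
(G, R): G during R ✓
(G, Z): G during Z ✓
Count: 5.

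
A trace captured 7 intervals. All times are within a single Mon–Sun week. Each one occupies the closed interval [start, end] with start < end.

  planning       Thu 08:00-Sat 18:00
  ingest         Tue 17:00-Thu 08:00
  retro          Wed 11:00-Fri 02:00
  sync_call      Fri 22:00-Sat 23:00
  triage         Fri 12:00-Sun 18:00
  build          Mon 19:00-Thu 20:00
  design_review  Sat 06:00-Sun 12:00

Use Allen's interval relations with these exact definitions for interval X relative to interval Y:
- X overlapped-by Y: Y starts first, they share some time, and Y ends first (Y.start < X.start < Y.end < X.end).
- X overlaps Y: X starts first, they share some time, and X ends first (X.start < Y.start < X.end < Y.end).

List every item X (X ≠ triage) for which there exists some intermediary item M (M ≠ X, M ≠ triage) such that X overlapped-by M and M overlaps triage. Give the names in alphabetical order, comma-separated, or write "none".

design_review, sync_call

Target triage = [Fri 12:00, Sun 18:00].
Intermediaries M with M overlaps triage: planning.
Via planning — items with X overlapped-by planning: design_review, sync_call.
Union: design_review, sync_call.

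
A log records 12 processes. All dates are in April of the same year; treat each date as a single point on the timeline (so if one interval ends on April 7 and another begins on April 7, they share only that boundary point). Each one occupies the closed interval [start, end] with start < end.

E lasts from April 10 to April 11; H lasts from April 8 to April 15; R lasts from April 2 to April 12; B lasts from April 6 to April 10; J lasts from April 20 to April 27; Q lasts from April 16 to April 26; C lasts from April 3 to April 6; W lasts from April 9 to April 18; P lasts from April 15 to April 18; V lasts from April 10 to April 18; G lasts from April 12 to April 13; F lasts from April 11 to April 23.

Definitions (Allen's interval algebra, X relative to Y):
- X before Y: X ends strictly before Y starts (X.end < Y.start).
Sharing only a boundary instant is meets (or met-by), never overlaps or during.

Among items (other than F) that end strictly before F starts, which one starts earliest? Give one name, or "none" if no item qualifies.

Target F = [April 11, April 23].
B [April 6, April 10] → before → candidate.
C [April 3, April 6] → before → candidate.
E [April 10, April 11] → meets → excluded.
G [April 12, April 13] → during → excluded.
H [April 8, April 15] → overlaps → excluded.
J [April 20, April 27] → overlapped-by → excluded.
P [April 15, April 18] → during → excluded.
Q [April 16, April 26] → overlapped-by → excluded.
R [April 2, April 12] → overlaps → excluded.
V [April 10, April 18] → overlaps → excluded.
W [April 9, April 18] → overlaps → excluded.
Among candidates, earliest start is April 3 → C.

C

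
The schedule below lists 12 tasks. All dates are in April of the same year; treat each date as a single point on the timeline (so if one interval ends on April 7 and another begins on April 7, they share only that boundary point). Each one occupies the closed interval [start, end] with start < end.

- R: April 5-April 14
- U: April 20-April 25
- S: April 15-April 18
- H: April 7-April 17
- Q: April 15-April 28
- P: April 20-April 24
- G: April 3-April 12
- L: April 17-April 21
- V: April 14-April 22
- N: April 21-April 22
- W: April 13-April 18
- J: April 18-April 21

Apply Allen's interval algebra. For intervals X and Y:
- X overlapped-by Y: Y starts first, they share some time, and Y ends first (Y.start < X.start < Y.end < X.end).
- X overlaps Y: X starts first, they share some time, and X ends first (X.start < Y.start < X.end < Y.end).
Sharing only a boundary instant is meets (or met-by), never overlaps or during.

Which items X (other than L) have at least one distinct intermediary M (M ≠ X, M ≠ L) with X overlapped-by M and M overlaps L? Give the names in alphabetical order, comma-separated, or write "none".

Target L = [April 17, April 21].
Intermediaries M with M overlaps L: S, W.
Via S — items with X overlapped-by S: none.
Via W — items with X overlapped-by W: Q, V.
Union: Q, V.

Q, V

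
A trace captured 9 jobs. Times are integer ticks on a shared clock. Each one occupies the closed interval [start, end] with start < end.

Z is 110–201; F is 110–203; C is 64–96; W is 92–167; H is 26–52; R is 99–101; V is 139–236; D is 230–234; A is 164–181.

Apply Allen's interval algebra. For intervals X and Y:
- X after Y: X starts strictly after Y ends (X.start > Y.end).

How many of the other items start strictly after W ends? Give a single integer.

Target W = [92, 167].
A [164, 181] → overlapped-by → no.
C [64, 96] → overlaps → no.
D [230, 234] → after → counts.
F [110, 203] → overlapped-by → no.
H [26, 52] → before → no.
R [99, 101] → during → no.
V [139, 236] → overlapped-by → no.
Z [110, 201] → overlapped-by → no.
Total: 1.

1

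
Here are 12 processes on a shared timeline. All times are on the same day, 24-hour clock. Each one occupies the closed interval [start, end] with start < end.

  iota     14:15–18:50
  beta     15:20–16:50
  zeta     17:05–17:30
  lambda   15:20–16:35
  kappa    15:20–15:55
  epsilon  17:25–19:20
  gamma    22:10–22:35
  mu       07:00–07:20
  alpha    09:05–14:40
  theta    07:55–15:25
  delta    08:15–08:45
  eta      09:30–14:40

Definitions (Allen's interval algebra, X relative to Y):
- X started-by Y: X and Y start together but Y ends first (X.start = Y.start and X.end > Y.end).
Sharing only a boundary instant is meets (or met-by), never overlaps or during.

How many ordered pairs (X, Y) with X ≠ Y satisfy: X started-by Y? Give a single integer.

Checking all 132 ordered pairs for relation 'started-by'; matching pairs in alphabetical order:
(beta, kappa): beta started-by kappa ✓
(beta, lambda): beta started-by lambda ✓
(lambda, kappa): lambda started-by kappa ✓
Count: 3.

3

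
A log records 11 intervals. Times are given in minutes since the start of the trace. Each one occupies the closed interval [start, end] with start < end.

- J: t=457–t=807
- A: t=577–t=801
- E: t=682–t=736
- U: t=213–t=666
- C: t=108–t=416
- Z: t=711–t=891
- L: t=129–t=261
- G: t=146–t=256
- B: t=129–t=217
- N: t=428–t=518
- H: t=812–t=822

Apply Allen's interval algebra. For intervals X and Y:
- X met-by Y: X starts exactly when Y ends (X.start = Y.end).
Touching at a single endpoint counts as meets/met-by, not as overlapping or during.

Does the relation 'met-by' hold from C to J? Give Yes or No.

C = [t=108, t=416], J = [t=457, t=807].
Actual relation of C to J: before.
Asked whether 'met-by' holds → No.

No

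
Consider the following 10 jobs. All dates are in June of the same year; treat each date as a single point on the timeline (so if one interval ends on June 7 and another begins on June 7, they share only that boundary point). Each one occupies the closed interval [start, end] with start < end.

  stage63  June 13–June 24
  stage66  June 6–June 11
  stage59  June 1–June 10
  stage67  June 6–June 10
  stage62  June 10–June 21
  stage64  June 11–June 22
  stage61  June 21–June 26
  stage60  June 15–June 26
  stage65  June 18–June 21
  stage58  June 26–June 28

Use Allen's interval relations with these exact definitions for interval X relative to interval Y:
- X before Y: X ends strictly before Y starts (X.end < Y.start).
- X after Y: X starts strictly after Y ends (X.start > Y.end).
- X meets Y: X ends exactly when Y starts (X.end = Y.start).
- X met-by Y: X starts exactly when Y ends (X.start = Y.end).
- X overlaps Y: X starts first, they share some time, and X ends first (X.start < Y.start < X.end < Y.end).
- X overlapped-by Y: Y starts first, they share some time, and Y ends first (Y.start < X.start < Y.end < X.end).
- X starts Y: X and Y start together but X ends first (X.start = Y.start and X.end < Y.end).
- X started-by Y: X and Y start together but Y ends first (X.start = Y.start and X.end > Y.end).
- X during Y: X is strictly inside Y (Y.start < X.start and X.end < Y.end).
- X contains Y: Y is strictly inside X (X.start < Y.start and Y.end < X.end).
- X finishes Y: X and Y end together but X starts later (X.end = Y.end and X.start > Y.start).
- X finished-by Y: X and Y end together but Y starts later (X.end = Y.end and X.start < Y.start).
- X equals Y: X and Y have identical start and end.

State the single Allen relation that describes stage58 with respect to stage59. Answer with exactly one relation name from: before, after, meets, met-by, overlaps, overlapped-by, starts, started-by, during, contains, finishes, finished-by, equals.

after

stage58 = [June 26, June 28]; stage59 = [June 1, June 10].
Compare endpoints: stage58.start > stage59.start, stage58.start > stage59.end, stage58.end > stage59.start, stage58.end > stage59.end.
That pattern is 'after'.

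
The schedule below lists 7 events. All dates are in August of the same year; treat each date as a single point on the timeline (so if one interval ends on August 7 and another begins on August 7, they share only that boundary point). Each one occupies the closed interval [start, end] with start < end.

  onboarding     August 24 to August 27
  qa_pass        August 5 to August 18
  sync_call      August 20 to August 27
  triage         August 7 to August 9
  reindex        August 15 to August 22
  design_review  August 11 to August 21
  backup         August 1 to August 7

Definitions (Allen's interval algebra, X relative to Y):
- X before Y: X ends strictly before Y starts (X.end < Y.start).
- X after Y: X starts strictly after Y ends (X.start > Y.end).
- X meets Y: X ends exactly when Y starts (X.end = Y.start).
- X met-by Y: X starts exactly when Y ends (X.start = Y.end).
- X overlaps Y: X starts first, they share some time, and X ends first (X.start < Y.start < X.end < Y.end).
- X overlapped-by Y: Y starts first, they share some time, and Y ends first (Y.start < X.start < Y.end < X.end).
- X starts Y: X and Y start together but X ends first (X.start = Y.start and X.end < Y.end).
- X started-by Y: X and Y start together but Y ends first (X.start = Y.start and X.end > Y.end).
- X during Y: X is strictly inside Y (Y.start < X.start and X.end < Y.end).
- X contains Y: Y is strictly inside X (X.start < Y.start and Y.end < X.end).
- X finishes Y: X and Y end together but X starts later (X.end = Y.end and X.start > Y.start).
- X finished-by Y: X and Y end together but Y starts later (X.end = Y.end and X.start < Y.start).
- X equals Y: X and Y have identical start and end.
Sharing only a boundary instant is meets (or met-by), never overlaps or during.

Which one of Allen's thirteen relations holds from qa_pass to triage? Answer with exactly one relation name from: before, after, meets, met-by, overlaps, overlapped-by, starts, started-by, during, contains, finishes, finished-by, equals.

qa_pass = [August 5, August 18]; triage = [August 7, August 9].
Compare endpoints: qa_pass.start < triage.start, qa_pass.start < triage.end, qa_pass.end > triage.start, qa_pass.end > triage.end.
That pattern is 'contains'.

contains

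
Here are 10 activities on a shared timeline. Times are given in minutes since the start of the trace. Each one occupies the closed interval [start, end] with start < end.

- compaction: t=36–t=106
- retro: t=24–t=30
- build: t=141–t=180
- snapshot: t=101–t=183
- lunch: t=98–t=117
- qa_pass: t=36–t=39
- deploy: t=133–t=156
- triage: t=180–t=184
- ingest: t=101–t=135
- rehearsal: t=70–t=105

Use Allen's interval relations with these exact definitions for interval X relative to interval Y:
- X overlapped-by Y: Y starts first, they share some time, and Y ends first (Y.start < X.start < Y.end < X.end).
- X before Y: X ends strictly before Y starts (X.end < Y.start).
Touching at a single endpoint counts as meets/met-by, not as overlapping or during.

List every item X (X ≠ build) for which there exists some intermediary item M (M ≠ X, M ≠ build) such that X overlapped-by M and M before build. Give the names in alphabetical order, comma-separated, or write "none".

Target build = [t=141, t=180].
Intermediaries M with M before build: compaction, ingest, lunch, qa_pass, rehearsal, retro.
Via compaction — items with X overlapped-by compaction: ingest, lunch, snapshot.
Via ingest — items with X overlapped-by ingest: deploy.
Via lunch — items with X overlapped-by lunch: ingest, snapshot.
Via qa_pass — items with X overlapped-by qa_pass: none.
Via rehearsal — items with X overlapped-by rehearsal: ingest, lunch, snapshot.
Via retro — items with X overlapped-by retro: none.
Union: deploy, ingest, lunch, snapshot.

deploy, ingest, lunch, snapshot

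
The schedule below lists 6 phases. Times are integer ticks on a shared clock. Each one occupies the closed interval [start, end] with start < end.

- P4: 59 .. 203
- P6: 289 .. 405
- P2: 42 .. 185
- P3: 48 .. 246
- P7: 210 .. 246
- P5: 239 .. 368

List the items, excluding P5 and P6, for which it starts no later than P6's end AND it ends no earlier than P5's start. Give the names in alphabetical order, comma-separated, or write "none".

P3, P7

Conditions: its start is no later than P6's end (X.start <= 405) AND its end is no earlier than P5's start (X.end >= 239).
P2: start 42 <= 405? ✓; end 185 >= 239? ✗ → no.
P3: start 48 <= 405? ✓; end 246 >= 239? ✓ → yes.
P4: start 59 <= 405? ✓; end 203 >= 239? ✗ → no.
P7: start 210 <= 405? ✓; end 246 >= 239? ✓ → yes.
Result: P3, P7.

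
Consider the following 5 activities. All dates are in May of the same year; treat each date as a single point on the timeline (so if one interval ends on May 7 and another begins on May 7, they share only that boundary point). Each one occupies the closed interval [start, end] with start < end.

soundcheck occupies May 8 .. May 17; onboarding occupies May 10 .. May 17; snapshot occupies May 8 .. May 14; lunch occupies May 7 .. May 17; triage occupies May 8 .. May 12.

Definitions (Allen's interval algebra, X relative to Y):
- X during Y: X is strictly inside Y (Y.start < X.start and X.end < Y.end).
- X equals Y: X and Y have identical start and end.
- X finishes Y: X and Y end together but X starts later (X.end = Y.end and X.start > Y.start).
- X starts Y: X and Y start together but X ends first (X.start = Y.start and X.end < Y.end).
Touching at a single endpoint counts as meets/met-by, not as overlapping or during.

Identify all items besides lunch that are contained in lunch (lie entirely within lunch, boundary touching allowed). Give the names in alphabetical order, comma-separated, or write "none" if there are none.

Target lunch = [May 7, May 17].
onboarding [May 10, May 17] → finishes → yes.
snapshot [May 8, May 14] → during → yes.
soundcheck [May 8, May 17] → finishes → yes.
triage [May 8, May 12] → during → yes.
Result: onboarding, snapshot, soundcheck, triage.

onboarding, snapshot, soundcheck, triage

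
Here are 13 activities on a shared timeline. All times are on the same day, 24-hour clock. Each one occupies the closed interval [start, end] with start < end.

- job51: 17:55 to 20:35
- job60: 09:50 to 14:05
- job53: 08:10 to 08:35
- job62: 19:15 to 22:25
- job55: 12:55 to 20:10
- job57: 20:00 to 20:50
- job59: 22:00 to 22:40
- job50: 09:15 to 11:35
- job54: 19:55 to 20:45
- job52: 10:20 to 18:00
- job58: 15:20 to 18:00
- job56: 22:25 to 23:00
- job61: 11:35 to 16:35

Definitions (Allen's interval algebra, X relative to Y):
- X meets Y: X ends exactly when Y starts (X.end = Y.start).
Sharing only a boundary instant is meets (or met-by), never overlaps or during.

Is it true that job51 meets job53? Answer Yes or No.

job51 = [17:55, 20:35], job53 = [08:10, 08:35].
Actual relation of job51 to job53: after.
Asked whether 'meets' holds → No.

No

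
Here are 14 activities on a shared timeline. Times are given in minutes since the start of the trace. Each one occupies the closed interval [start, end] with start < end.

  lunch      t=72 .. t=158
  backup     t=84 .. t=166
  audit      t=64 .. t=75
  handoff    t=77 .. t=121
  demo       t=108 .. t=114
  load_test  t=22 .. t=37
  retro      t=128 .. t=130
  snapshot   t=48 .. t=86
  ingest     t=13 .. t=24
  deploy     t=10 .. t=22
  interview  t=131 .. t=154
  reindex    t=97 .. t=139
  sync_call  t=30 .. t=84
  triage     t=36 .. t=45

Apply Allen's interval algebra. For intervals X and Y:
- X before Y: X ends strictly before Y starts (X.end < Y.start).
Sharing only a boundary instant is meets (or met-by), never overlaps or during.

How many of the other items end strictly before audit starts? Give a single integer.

4

Target audit = [t=64, t=75].
backup [t=84, t=166] → after → no.
demo [t=108, t=114] → after → no.
deploy [t=10, t=22] → before → counts.
handoff [t=77, t=121] → after → no.
ingest [t=13, t=24] → before → counts.
interview [t=131, t=154] → after → no.
load_test [t=22, t=37] → before → counts.
lunch [t=72, t=158] → overlapped-by → no.
reindex [t=97, t=139] → after → no.
retro [t=128, t=130] → after → no.
snapshot [t=48, t=86] → contains → no.
sync_call [t=30, t=84] → contains → no.
triage [t=36, t=45] → before → counts.
Total: 4.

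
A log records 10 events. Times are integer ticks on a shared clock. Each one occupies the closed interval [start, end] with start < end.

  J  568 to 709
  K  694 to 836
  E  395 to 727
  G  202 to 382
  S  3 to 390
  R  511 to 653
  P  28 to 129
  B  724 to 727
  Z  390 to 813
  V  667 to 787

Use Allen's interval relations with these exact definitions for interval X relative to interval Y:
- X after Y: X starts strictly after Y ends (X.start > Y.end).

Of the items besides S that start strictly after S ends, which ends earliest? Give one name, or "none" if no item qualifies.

R

Target S = [3, 390].
B [724, 727] → after → candidate.
E [395, 727] → after → candidate.
G [202, 382] → during → excluded.
J [568, 709] → after → candidate.
K [694, 836] → after → candidate.
P [28, 129] → during → excluded.
R [511, 653] → after → candidate.
V [667, 787] → after → candidate.
Z [390, 813] → met-by → excluded.
Among candidates, earliest end is 653 → R.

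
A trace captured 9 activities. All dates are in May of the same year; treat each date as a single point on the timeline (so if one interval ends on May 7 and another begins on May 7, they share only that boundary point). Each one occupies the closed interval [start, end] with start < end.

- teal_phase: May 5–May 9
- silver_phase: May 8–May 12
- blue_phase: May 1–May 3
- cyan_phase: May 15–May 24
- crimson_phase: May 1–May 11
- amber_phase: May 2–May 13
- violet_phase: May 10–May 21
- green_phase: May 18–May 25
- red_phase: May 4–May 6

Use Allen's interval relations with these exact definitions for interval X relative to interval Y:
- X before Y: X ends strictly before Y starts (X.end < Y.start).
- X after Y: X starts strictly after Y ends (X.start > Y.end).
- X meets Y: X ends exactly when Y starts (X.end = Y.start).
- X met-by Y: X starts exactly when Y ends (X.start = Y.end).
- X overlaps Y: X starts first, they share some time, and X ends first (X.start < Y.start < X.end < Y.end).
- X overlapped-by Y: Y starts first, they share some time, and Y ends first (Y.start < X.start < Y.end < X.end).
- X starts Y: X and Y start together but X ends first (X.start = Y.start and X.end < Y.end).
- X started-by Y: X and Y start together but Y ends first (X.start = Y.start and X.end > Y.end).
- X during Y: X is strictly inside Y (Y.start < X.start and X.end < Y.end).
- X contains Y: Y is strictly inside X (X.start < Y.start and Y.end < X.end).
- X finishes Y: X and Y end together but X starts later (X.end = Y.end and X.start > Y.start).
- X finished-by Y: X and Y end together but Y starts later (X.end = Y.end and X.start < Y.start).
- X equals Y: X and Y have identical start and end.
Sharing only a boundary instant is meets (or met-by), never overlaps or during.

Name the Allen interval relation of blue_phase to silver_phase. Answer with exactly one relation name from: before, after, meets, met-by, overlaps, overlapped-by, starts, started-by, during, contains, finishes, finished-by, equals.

blue_phase = [May 1, May 3]; silver_phase = [May 8, May 12].
Compare endpoints: blue_phase.start < silver_phase.start, blue_phase.start < silver_phase.end, blue_phase.end < silver_phase.start, blue_phase.end < silver_phase.end.
That pattern is 'before'.

before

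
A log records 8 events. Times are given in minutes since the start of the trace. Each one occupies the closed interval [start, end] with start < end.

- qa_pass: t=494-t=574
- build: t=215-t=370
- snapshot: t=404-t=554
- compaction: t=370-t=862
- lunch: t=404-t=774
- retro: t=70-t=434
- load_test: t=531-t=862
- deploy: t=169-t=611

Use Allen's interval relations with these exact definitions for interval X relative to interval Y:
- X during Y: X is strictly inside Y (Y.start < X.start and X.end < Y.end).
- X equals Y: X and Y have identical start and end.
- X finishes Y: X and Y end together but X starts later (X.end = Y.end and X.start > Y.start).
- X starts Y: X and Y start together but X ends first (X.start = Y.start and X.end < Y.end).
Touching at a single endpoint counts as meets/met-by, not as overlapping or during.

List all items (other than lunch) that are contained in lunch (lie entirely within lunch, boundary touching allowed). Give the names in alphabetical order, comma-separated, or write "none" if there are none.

qa_pass, snapshot

Target lunch = [t=404, t=774].
build [t=215, t=370] → before → no.
compaction [t=370, t=862] → contains → no.
deploy [t=169, t=611] → overlaps → no.
load_test [t=531, t=862] → overlapped-by → no.
qa_pass [t=494, t=574] → during → yes.
retro [t=70, t=434] → overlaps → no.
snapshot [t=404, t=554] → starts → yes.
Result: qa_pass, snapshot.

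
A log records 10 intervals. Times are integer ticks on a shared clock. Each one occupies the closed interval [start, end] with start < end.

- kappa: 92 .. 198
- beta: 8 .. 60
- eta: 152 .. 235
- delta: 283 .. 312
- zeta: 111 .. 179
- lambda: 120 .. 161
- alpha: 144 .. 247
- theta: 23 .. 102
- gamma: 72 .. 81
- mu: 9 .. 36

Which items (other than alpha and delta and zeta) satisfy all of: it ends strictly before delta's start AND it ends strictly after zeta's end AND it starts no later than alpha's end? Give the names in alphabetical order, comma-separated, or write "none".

eta, kappa

Conditions: its end is strictly before delta's start (X.end < 283) AND its end is strictly after zeta's end (X.end > 179) AND its start is no later than alpha's end (X.start <= 247).
beta: end 60 < 283? ✓; end 60 > 179? ✗; start 8 <= 247? ✓ → no.
eta: end 235 < 283? ✓; end 235 > 179? ✓; start 152 <= 247? ✓ → yes.
gamma: end 81 < 283? ✓; end 81 > 179? ✗; start 72 <= 247? ✓ → no.
kappa: end 198 < 283? ✓; end 198 > 179? ✓; start 92 <= 247? ✓ → yes.
lambda: end 161 < 283? ✓; end 161 > 179? ✗; start 120 <= 247? ✓ → no.
mu: end 36 < 283? ✓; end 36 > 179? ✗; start 9 <= 247? ✓ → no.
theta: end 102 < 283? ✓; end 102 > 179? ✗; start 23 <= 247? ✓ → no.
Result: eta, kappa.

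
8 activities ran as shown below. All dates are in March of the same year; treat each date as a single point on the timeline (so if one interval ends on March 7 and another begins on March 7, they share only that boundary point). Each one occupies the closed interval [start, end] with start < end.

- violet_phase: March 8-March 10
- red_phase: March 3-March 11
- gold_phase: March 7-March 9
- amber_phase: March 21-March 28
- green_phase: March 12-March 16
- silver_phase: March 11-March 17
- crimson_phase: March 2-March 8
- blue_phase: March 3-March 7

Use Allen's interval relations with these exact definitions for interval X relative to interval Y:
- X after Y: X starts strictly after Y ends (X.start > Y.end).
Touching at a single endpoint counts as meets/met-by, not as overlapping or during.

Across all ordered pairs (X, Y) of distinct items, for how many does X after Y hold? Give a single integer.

17

Checking all 56 ordered pairs for relation 'after'; matching pairs in alphabetical order:
(amber_phase, blue_phase): amber_phase after blue_phase ✓
(amber_phase, crimson_phase): amber_phase after crimson_phase ✓
(amber_phase, gold_phase): amber_phase after gold_phase ✓
(amber_phase, green_phase): amber_phase after green_phase ✓
(amber_phase, red_phase): amber_phase after red_phase ✓
(amber_phase, silver_phase): amber_phase after silver_phase ✓
(amber_phase, violet_phase): amber_phase after violet_phase ✓
(green_phase, blue_phase): green_phase after blue_phase ✓
(green_phase, crimson_phase): green_phase after crimson_phase ✓
(green_phase, gold_phase): green_phase after gold_phase ✓
(green_phase, red_phase): green_phase after red_phase ✓
(green_phase, violet_phase): green_phase after violet_phase ✓
(silver_phase, blue_phase): silver_phase after blue_phase ✓
(silver_phase, crimson_phase): silver_phase after crimson_phase ✓
(silver_phase, gold_phase): silver_phase after gold_phase ✓
(silver_phase, violet_phase): silver_phase after violet_phase ✓
(violet_phase, blue_phase): violet_phase after blue_phase ✓
Count: 17.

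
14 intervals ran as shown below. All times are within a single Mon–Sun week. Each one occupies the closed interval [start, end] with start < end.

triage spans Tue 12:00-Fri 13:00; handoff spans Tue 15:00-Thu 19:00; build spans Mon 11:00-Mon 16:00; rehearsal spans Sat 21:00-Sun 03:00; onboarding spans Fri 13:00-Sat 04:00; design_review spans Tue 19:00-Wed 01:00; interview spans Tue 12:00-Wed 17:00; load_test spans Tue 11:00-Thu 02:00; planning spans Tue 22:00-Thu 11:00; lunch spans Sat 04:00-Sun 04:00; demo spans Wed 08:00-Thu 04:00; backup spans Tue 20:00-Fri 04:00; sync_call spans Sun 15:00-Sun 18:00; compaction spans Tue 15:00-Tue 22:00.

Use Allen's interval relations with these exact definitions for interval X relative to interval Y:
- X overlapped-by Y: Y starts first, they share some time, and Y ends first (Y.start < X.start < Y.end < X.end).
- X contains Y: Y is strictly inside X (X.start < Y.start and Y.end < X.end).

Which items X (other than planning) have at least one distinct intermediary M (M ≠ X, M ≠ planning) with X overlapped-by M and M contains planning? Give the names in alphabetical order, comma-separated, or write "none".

backup

Target planning = [Tue 22:00, Thu 11:00].
Intermediaries M with M contains planning: backup, handoff, triage.
Via backup — items with X overlapped-by backup: none.
Via handoff — items with X overlapped-by handoff: backup.
Via triage — items with X overlapped-by triage: none.
Union: backup.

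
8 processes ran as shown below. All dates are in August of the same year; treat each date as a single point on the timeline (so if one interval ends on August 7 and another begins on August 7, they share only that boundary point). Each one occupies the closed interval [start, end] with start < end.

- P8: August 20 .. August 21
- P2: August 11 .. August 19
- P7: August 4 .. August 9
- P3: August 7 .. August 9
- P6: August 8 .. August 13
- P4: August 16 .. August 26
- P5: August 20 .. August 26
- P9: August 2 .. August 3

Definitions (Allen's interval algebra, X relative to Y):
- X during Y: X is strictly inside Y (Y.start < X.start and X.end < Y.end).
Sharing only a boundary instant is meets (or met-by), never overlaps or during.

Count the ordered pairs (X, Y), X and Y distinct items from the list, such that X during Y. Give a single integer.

Checking all 56 ordered pairs for relation 'during'; matching pairs in alphabetical order:
(P8, P4): P8 during P4 ✓
Count: 1.

1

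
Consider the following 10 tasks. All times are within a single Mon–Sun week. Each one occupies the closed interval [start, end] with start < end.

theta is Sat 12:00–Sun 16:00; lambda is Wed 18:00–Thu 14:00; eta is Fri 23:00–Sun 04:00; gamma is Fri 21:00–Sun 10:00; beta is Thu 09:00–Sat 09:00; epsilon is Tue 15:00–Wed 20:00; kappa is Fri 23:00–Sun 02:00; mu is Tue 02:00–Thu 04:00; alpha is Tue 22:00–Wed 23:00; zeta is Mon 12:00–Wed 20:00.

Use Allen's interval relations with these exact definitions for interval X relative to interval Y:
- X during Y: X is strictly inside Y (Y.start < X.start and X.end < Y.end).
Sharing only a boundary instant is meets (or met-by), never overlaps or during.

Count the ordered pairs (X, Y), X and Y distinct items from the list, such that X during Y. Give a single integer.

4

Checking all 90 ordered pairs for relation 'during'; matching pairs in alphabetical order:
(alpha, mu): alpha during mu ✓
(epsilon, mu): epsilon during mu ✓
(eta, gamma): eta during gamma ✓
(kappa, gamma): kappa during gamma ✓
Count: 4.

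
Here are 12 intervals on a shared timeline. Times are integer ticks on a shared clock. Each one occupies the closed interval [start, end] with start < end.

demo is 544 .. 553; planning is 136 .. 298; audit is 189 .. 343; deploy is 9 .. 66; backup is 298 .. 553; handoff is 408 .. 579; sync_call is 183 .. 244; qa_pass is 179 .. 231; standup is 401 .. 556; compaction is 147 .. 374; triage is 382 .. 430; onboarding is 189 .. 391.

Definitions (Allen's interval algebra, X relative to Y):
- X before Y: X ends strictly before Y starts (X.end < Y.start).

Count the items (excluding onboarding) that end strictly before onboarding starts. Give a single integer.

Target onboarding = [189, 391].
audit [189, 343] → starts → no.
backup [298, 553] → overlapped-by → no.
compaction [147, 374] → overlaps → no.
demo [544, 553] → after → no.
deploy [9, 66] → before → counts.
handoff [408, 579] → after → no.
planning [136, 298] → overlaps → no.
qa_pass [179, 231] → overlaps → no.
standup [401, 556] → after → no.
sync_call [183, 244] → overlaps → no.
triage [382, 430] → overlapped-by → no.
Total: 1.

1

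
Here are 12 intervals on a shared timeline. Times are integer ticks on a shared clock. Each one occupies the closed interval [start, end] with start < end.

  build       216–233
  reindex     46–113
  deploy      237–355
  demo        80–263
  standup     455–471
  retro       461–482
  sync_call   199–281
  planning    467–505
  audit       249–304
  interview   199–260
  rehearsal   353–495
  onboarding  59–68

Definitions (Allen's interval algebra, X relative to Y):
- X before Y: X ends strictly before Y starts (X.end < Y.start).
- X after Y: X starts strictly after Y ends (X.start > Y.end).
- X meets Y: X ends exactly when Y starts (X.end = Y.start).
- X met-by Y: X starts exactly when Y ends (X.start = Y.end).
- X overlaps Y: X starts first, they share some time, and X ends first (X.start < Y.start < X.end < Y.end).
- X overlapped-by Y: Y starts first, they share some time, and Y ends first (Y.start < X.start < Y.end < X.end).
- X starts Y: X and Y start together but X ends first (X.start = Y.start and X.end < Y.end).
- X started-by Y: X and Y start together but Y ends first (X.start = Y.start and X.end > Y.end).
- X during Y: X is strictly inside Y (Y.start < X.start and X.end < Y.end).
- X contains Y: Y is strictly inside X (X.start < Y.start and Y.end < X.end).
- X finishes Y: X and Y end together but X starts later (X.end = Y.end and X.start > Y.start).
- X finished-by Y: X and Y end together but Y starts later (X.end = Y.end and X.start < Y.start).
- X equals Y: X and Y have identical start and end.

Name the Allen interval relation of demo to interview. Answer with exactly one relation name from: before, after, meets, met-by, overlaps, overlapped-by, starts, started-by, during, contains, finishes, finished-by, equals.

demo = [80, 263]; interview = [199, 260].
Compare endpoints: demo.start < interview.start, demo.start < interview.end, demo.end > interview.start, demo.end > interview.end.
That pattern is 'contains'.

contains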